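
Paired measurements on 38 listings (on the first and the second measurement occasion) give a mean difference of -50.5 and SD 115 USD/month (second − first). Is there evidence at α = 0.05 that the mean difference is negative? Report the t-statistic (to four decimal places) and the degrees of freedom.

H0: μ_d = 0; H1: μ_d < 0 (paired t-test on the differences, left-tailed).
t = d̄/(s_d/√n) = -50.5/(115/√38) = -2.7070
df = n − 1 = 37
p-value = P(T ≤ -2.7070) ≈ 0.0051
Since p ≈ 0.0051 < α = 0.05, reject H0; the evidence is statistically significant.

t = -2.7070, df = 37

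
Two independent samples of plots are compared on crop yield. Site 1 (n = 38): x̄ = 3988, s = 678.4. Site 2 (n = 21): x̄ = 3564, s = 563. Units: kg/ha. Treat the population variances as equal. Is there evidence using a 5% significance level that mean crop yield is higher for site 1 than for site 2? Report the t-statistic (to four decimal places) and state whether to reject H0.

Let group 1 = site 1, group 2 = site 2. H0: μ_1 = μ_2; H1: μ_1 > μ_2 (two-sample pooled-variance t-test, right-tailed).
s_p² = [(38−1)·678.4² + (21−1)·563²]/(38+21−2) = 409961
t = (3988 − 3564)/√[409961·(1/38 + 1/21)] = 2.4354
df = n₁ + n₂ − 2 = 57
p-value = P(T ≥ 2.4354) ≈ 0.0090
Since p ≈ 0.0090 < α = 0.05, reject H0; the data support H1.

t = 2.4354; reject H0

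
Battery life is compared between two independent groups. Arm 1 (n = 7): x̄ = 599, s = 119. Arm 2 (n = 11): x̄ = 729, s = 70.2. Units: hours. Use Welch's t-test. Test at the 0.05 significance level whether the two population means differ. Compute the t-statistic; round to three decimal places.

Let group 1 = arm 1, group 2 = arm 2. H0: μ_1 = μ_2; H1: μ_1 ≠ μ_2 (Welch's two-sample t-test, two-sided).
t = (x̄_1 − x̄_2)/√(s_1²/n_1 + s_2²/n_2) = (599 − 729)/√(119²/7 + 70.2²/11) = -2.615
Welch–Satterthwaite df ≈ 8.70
Two-sided p-value ≈ 0.029
Since p ≈ 0.029 < α = 0.05, reject H0; the data support H1.

-2.615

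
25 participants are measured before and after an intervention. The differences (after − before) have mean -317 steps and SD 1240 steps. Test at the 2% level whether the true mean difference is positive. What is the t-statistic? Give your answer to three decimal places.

-1.278

H0: μ_d = 0; H1: μ_d > 0 (paired t-test on the differences, right-tailed).
t = d̄/(s_d/√n) = -317/(1240/√25) = -1.278
df = n − 1 = 24
p-value = P(T ≥ -1.278) ≈ 0.893
Since p ≈ 0.893 > α = 0.02, fail to reject H0; the data do not provide sufficient evidence against H0.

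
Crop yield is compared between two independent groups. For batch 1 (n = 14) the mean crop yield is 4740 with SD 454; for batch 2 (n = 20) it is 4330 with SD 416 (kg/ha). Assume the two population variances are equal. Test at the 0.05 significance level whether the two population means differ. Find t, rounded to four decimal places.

Let group 1 = batch 1, group 2 = batch 2. H0: μ_1 = μ_2; H1: μ_1 ≠ μ_2 (two-sample pooled-variance t-test, two-sided).
s_p² = [(14−1)·454² + (20−1)·416²]/(14+20−2) = 186487
t = (4740 − 4330)/√[186487·(1/14 + 1/20)] = 2.7246
df = n₁ + n₂ − 2 = 32
Two-sided p-value ≈ 0.0103
Since p ≈ 0.0103 < α = 0.05, reject H0; the evidence is statistically significant.

2.7246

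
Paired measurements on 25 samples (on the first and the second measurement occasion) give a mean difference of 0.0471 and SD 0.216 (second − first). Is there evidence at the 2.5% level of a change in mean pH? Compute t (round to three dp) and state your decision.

t = 1.090; fail to reject H0

H0: μ_d = 0; H1: μ_d ≠ 0 (paired t-test on the differences, two-sided).
t = d̄/(s_d/√n) = 0.0471/(0.216/√25) = 1.090
df = n − 1 = 24
Two-sided p-value ≈ 0.286
Since p ≈ 0.286 > α = 0.025, fail to reject H0; the evidence is not statistically significant.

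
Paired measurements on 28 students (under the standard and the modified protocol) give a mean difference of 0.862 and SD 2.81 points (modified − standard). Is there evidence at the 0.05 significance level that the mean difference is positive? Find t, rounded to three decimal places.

H0: μ_d = 0; H1: μ_d > 0 (paired t-test on the differences, right-tailed).
t = d̄/(s_d/√n) = 0.862/(2.81/√28) = 1.623
df = n − 1 = 27
p-value = P(T ≥ 1.623) ≈ 0.0581
Since p ≈ 0.0581 > α = 0.05, fail to reject H0; the data do not provide sufficient evidence against H0.

1.623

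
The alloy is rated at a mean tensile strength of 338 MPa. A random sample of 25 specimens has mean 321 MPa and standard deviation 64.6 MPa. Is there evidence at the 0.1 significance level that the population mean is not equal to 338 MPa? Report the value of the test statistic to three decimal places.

H0: μ = 338; H1: μ ≠ 338 (one-sample t-test, two-sided).
t = (x̄ − μ₀)/(s/√n) = (321 − 338)/(64.6/√25) = -1.316
df = n − 1 = 24
Two-sided p-value ≈ 0.201
Since p ≈ 0.201 > α = 0.1, fail to reject H0; the data do not provide sufficient evidence against H0.

-1.316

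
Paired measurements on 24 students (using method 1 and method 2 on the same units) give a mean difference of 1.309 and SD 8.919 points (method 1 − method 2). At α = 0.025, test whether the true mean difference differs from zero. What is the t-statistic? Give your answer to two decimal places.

H0: μ_d = 0; H1: μ_d ≠ 0 (paired t-test on the differences, two-sided).
t = d̄/(s_d/√n) = 1.309/(8.919/√24) = 0.72
df = n − 1 = 23
Two-sided p-value ≈ 0.479
Since p ≈ 0.479 > α = 0.025, fail to reject H0; the data do not provide sufficient evidence against H0.

0.72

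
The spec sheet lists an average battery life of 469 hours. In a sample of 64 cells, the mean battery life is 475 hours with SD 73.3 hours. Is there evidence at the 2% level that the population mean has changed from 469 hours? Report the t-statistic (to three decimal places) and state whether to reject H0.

H0: μ = 469; H1: μ ≠ 469 (one-sample t-test, two-sided).
t = (x̄ − μ₀)/(s/√n) = (475 − 469)/(73.3/√64) = 0.655
df = n − 1 = 63
Two-sided p-value ≈ 0.5150
Since p ≈ 0.5150 > α = 0.02, fail to reject H0; the data do not provide sufficient evidence against H0.

t = 0.655; fail to reject H0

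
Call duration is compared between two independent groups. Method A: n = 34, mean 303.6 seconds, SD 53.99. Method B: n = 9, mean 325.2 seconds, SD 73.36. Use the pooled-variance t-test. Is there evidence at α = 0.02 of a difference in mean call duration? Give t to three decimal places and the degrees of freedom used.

t = -0.989, df = 41

Let group 1 = method A, group 2 = method B. H0: μ_1 = μ_2; H1: μ_1 ≠ μ_2 (two-sample pooled-variance t-test, two-sided).
s_p² = [(34−1)·53.99² + (9−1)·73.36²]/(34+9−2) = 3396.24
t = (303.6 − 325.2)/√[3396.24·(1/34 + 1/9)] = -0.989
df = n₁ + n₂ − 2 = 41
Two-sided p-value ≈ 0.3286
Since p ≈ 0.3286 > α = 0.02, fail to reject H0; the data do not provide sufficient evidence against H0.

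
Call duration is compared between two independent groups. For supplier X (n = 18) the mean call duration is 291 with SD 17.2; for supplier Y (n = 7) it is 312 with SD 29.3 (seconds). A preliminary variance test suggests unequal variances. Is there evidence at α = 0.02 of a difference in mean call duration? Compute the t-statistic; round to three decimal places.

-1.781

Let group 1 = supplier X, group 2 = supplier Y. H0: μ_1 = μ_2; H1: μ_1 ≠ μ_2 (Welch's two-sample t-test, two-sided).
t = (x̄_1 − x̄_2)/√(s_1²/n_1 + s_2²/n_2) = (291 − 312)/√(17.2²/18 + 29.3²/7) = -1.781
Welch–Satterthwaite df ≈ 7.67
Two-sided p-value ≈ 0.1145
Since p ≈ 0.1145 > α = 0.02, fail to reject H0; the evidence is not statistically significant.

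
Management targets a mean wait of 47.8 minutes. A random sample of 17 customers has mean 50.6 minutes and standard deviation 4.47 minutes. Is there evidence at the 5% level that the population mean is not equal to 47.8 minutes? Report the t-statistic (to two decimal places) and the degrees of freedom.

H0: μ = 47.8; H1: μ ≠ 47.8 (one-sample t-test, two-sided).
t = (x̄ − μ₀)/(s/√n) = (50.6 − 47.8)/(4.47/√17) = 2.58
df = n − 1 = 16
Two-sided p-value ≈ 0.0200
Since p ≈ 0.0200 < α = 0.05, reject H0; the data support H1.

t = 2.58, df = 16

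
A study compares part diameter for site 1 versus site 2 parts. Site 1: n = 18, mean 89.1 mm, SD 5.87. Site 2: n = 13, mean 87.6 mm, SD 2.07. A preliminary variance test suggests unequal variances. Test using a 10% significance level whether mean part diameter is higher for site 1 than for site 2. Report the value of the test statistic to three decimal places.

1.001

Let group 1 = site 1, group 2 = site 2. H0: μ_1 = μ_2; H1: μ_1 > μ_2 (Welch's two-sample t-test, right-tailed).
t = (x̄_1 − x̄_2)/√(s_1²/n_1 + s_2²/n_2) = (89.1 − 87.6)/√(5.87²/18 + 2.07²/13) = 1.001
Welch–Satterthwaite df ≈ 22.42
p-value = P(T ≥ 1.001) ≈ 0.1637
Since p ≈ 0.1637 > α = 0.1, fail to reject H0; the evidence is not statistically significant.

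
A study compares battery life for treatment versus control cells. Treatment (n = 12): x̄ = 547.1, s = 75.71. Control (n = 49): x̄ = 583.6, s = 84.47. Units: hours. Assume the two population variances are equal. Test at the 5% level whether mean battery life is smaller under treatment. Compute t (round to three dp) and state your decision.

Let group 1 = treatment, group 2 = control. H0: μ_1 = μ_2; H1: μ_1 < μ_2 (two-sample pooled-variance t-test, left-tailed).
s_p² = [(12−1)·75.71² + (49−1)·84.47²]/(12+49−2) = 6873.57
t = (547.1 − 583.6)/√[6873.57·(1/12 + 1/49)] = -1.367
df = n₁ + n₂ − 2 = 59
p-value = P(T ≤ -1.367) ≈ 0.0884
Since p ≈ 0.0884 > α = 0.05, fail to reject H0; the data do not provide sufficient evidence against H0.

t = -1.367; fail to reject H0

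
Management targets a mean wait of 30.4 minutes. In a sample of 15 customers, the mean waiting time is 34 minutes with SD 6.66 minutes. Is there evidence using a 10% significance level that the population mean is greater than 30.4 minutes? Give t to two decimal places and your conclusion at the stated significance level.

H0: μ = 30.4; H1: μ > 30.4 (one-sample t-test, right-tailed).
t = (x̄ − μ₀)/(s/√n) = (34 − 30.4)/(6.66/√15) = 2.09
df = n − 1 = 14
p-value = P(T ≥ 2.09) ≈ 0.027
Since p ≈ 0.027 < α = 0.1, reject H0; the evidence is statistically significant.

t = 2.09; reject H0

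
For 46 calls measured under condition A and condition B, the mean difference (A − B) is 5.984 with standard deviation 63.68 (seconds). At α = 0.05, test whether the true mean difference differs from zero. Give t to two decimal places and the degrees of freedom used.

H0: μ_d = 0; H1: μ_d ≠ 0 (paired t-test on the differences, two-sided).
t = d̄/(s_d/√n) = 5.984/(63.68/√46) = 0.64
df = n − 1 = 45
Two-sided p-value ≈ 0.5271
Since p ≈ 0.5271 > α = 0.05, fail to reject H0; the data do not provide sufficient evidence against H0.

t = 0.64, df = 45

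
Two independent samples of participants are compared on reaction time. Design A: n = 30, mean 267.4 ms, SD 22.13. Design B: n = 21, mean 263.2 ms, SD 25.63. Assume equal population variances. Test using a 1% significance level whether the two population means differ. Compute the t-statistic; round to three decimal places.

0.625

Let group 1 = design A, group 2 = design B. H0: μ_1 = μ_2; H1: μ_1 ≠ μ_2 (two-sample pooled-variance t-test, two-sided).
s_p² = [(30−1)·22.13² + (21−1)·25.63²]/(30+21−2) = 557.965
t = (267.4 − 263.2)/√[557.965·(1/30 + 1/21)] = 0.625
df = n₁ + n₂ − 2 = 49
Two-sided p-value ≈ 0.5349
Since p ≈ 0.5349 > α = 0.01, fail to reject H0; the data do not provide sufficient evidence against H0.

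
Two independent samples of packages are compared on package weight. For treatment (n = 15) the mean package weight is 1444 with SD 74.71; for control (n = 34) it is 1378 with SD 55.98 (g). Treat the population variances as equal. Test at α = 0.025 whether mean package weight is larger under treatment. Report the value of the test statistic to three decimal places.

Let group 1 = treatment, group 2 = control. H0: μ_1 = μ_2; H1: μ_1 > μ_2 (two-sample pooled-variance t-test, right-tailed).
s_p² = [(15−1)·74.71² + (34−1)·55.98²]/(15+34−2) = 3862.9
t = (1444 − 1378)/√[3862.9·(1/15 + 1/34)] = 3.426
df = n₁ + n₂ − 2 = 47
p-value = P(T ≥ 3.426) ≈ 0.001
Since p ≈ 0.001 < α = 0.025, reject H0; the evidence is statistically significant.

3.426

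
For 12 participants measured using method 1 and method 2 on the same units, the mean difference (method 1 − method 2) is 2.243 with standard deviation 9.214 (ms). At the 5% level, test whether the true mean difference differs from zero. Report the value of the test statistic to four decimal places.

0.8433

H0: μ_d = 0; H1: μ_d ≠ 0 (paired t-test on the differences, two-sided).
t = d̄/(s_d/√n) = 2.243/(9.214/√12) = 0.8433
df = n − 1 = 11
Two-sided p-value ≈ 0.417
Since p ≈ 0.417 > α = 0.05, fail to reject H0; the data do not provide sufficient evidence against H0.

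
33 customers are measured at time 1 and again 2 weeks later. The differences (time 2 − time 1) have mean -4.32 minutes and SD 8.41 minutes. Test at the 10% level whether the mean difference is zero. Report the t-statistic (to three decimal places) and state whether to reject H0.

t = -2.951; reject H0

H0: μ_d = 0; H1: μ_d ≠ 0 (paired t-test on the differences, two-sided).
t = d̄/(s_d/√n) = -4.32/(8.41/√33) = -2.951
df = n − 1 = 32
Two-sided p-value ≈ 0.006
Since p ≈ 0.006 < α = 0.1, reject H0; the evidence is statistically significant.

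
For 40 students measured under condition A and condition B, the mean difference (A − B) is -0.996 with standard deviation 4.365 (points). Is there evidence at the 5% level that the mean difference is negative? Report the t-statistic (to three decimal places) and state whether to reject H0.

H0: μ_d = 0; H1: μ_d < 0 (paired t-test on the differences, left-tailed).
t = d̄/(s_d/√n) = -0.996/(4.365/√40) = -1.443
df = n − 1 = 39
p-value = P(T ≤ -1.443) ≈ 0.078
Since p ≈ 0.078 > α = 0.05, fail to reject H0; the evidence is not statistically significant.

t = -1.443; fail to reject H0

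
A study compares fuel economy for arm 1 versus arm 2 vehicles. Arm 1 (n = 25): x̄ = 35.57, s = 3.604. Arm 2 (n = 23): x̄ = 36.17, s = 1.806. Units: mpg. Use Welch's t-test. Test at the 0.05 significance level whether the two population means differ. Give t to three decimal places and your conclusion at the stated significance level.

Let group 1 = arm 1, group 2 = arm 2. H0: μ_1 = μ_2; H1: μ_1 ≠ μ_2 (Welch's two-sample t-test, two-sided).
t = (x̄_1 − x̄_2)/√(s_1²/n_1 + s_2²/n_2) = (35.57 − 36.17)/√(3.604²/25 + 1.806²/23) = -0.738
Welch–Satterthwaite df ≈ 35.97
Two-sided p-value ≈ 0.465
Since p ≈ 0.465 > α = 0.05, fail to reject H0; the evidence is not statistically significant.

t = -0.738; fail to reject H0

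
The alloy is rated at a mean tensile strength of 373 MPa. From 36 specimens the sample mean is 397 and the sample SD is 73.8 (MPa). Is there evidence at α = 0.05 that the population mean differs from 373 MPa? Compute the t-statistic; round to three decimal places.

H0: μ = 373; H1: μ ≠ 373 (one-sample t-test, two-sided).
t = (x̄ − μ₀)/(s/√n) = (397 − 373)/(73.8/√36) = 1.951
df = n − 1 = 35
Two-sided p-value ≈ 0.059
Since p ≈ 0.059 > α = 0.05, fail to reject H0; the evidence is not statistically significant.

1.951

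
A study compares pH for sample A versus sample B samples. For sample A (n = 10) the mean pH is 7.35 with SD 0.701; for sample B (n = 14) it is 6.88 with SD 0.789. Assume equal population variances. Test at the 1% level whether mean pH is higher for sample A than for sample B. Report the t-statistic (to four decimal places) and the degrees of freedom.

t = 1.5050, df = 22

Let group 1 = sample A, group 2 = sample B. H0: μ_1 = μ_2; H1: μ_1 > μ_2 (two-sample pooled-variance t-test, right-tailed).
s_p² = [(10−1)·0.701² + (14−1)·0.789²]/(10+14−2) = 0.568881
t = (7.35 − 6.88)/√[0.568881·(1/10 + 1/14)] = 1.5050
df = n₁ + n₂ − 2 = 22
p-value = P(T ≥ 1.5050) ≈ 0.073
Since p ≈ 0.073 > α = 0.01, fail to reject H0; the evidence is not statistically significant.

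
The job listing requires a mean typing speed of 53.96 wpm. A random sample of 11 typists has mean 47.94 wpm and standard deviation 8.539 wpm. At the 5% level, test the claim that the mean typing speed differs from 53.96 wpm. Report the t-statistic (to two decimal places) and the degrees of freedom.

t = -2.34, df = 10

H0: μ = 53.96; H1: μ ≠ 53.96 (one-sample t-test, two-sided).
t = (x̄ − μ₀)/(s/√n) = (47.94 − 53.96)/(8.539/√11) = -2.34
df = n − 1 = 10
Two-sided p-value ≈ 0.0415
Since p ≈ 0.0415 < α = 0.05, reject H0; the evidence is statistically significant.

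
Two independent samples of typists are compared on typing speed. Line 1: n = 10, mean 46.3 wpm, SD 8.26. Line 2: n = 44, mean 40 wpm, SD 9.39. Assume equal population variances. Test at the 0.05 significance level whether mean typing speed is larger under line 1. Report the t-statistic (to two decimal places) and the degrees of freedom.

Let group 1 = line 1, group 2 = line 2. H0: μ_1 = μ_2; H1: μ_1 > μ_2 (two-sample pooled-variance t-test, right-tailed).
s_p² = [(10−1)·8.26² + (44−1)·9.39²]/(10+44−2) = 84.7202
t = (46.3 − 40)/√[84.7202·(1/10 + 1/44)] = 1.95
df = n₁ + n₂ − 2 = 52
p-value = P(T ≥ 1.95) ≈ 0.028
Since p ≈ 0.028 < α = 0.05, reject H0; the evidence is statistically significant.

t = 1.95, df = 52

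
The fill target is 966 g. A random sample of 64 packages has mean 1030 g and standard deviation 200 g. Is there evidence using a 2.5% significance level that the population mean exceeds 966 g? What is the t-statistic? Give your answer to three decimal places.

H0: μ = 966; H1: μ > 966 (one-sample t-test, right-tailed).
t = (x̄ − μ₀)/(s/√n) = (1030 − 966)/(200/√64) = 2.560
df = n − 1 = 63
p-value = P(T ≥ 2.560) ≈ 0.0064
Since p ≈ 0.0064 < α = 0.025, reject H0; the evidence is statistically significant.

2.560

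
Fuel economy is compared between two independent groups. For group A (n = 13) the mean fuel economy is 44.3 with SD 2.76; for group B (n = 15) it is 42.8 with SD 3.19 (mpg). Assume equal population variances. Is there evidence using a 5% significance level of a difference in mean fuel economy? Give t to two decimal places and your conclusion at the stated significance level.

t = 1.32; fail to reject H0

Let group 1 = group A, group 2 = group B. H0: μ_1 = μ_2; H1: μ_1 ≠ μ_2 (two-sample pooled-variance t-test, two-sided).
s_p² = [(13−1)·2.76² + (15−1)·3.19²]/(13+15−2) = 8.99525
t = (44.3 − 42.8)/√[8.99525·(1/13 + 1/15)] = 1.32
df = n₁ + n₂ − 2 = 26
Two-sided p-value ≈ 0.1984
Since p ≈ 0.1984 > α = 0.05, fail to reject H0; the evidence is not statistically significant.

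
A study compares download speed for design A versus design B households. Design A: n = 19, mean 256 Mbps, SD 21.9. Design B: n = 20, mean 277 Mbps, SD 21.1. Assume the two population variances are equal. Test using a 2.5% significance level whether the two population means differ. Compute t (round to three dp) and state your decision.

t = -3.050; reject H0

Let group 1 = design A, group 2 = design B. H0: μ_1 = μ_2; H1: μ_1 ≠ μ_2 (two-sample pooled-variance t-test, two-sided).
s_p² = [(19−1)·21.9² + (20−1)·21.1²]/(19+20−2) = 461.945
t = (256 − 277)/√[461.945·(1/19 + 1/20)] = -3.050
df = n₁ + n₂ − 2 = 37
Two-sided p-value ≈ 0.004
Since p ≈ 0.004 < α = 0.025, reject H0; the evidence is statistically significant.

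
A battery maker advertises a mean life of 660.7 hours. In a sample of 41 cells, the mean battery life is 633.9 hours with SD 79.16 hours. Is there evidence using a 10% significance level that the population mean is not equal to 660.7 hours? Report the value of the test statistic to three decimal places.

-2.168

H0: μ = 660.7; H1: μ ≠ 660.7 (one-sample t-test, two-sided).
t = (x̄ − μ₀)/(s/√n) = (633.9 − 660.7)/(79.16/√41) = -2.168
df = n − 1 = 40
Two-sided p-value ≈ 0.036
Since p ≈ 0.036 < α = 0.1, reject H0; the data support H1.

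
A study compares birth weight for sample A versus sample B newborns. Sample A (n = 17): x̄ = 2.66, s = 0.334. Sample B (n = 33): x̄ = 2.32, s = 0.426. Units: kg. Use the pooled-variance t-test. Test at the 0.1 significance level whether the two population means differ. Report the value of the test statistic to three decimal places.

Let group 1 = sample A, group 2 = sample B. H0: μ_1 = μ_2; H1: μ_1 ≠ μ_2 (two-sample pooled-variance t-test, two-sided).
s_p² = [(17−1)·0.334² + (33−1)·0.426²]/(17+33−2) = 0.158169
t = (2.66 − 2.32)/√[0.158169·(1/17 + 1/33)] = 2.864
df = n₁ + n₂ − 2 = 48
Two-sided p-value ≈ 0.006
Since p ≈ 0.006 < α = 0.1, reject H0; the evidence is statistically significant.

2.864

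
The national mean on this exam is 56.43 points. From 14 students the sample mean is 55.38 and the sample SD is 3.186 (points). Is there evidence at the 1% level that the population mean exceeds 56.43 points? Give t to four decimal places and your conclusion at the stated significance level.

t = -1.2331; fail to reject H0

H0: μ = 56.43; H1: μ > 56.43 (one-sample t-test, right-tailed).
t = (x̄ − μ₀)/(s/√n) = (55.38 − 56.43)/(3.186/√14) = -1.2331
df = n − 1 = 13
p-value = P(T ≥ -1.2331) ≈ 0.8803
Since p ≈ 0.8803 > α = 0.01, fail to reject H0; the data do not provide sufficient evidence against H0.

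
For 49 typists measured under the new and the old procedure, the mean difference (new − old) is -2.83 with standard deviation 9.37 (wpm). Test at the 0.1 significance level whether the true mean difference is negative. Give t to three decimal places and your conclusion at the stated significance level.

H0: μ_d = 0; H1: μ_d < 0 (paired t-test on the differences, left-tailed).
t = d̄/(s_d/√n) = -2.83/(9.37/√49) = -2.114
df = n − 1 = 48
p-value = P(T ≤ -2.114) ≈ 0.020
Since p ≈ 0.020 < α = 0.1, reject H0; the evidence is statistically significant.

t = -2.114; reject H0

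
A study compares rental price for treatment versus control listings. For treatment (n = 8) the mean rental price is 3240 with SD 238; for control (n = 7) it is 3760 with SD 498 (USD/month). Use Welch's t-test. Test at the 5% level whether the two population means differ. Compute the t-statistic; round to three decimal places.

-2.522

Let group 1 = treatment, group 2 = control. H0: μ_1 = μ_2; H1: μ_1 ≠ μ_2 (Welch's two-sample t-test, two-sided).
t = (x̄_1 − x̄_2)/√(s_1²/n_1 + s_2²/n_2) = (3240 − 3760)/√(238²/8 + 498²/7) = -2.522
Welch–Satterthwaite df ≈ 8.35
Two-sided p-value ≈ 0.0345
Since p ≈ 0.0345 < α = 0.05, reject H0; the evidence is statistically significant.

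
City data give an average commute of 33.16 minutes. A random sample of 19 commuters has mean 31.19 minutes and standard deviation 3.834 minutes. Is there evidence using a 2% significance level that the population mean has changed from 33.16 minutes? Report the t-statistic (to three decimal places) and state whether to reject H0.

H0: μ = 33.16; H1: μ ≠ 33.16 (one-sample t-test, two-sided).
t = (x̄ − μ₀)/(s/√n) = (31.19 − 33.16)/(3.834/√19) = -2.240
df = n − 1 = 18
Two-sided p-value ≈ 0.038
Since p ≈ 0.038 > α = 0.02, fail to reject H0; the evidence is not statistically significant.

t = -2.240; fail to reject H0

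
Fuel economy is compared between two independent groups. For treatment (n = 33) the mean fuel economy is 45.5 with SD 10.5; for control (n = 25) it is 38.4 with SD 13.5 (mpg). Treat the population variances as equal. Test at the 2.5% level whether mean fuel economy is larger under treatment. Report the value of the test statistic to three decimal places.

Let group 1 = treatment, group 2 = control. H0: μ_1 = μ_2; H1: μ_1 > μ_2 (two-sample pooled-variance t-test, right-tailed).
s_p² = [(33−1)·10.5² + (25−1)·13.5²]/(33+25−2) = 141.107
t = (45.5 − 38.4)/√[141.107·(1/33 + 1/25)] = 2.254
df = n₁ + n₂ − 2 = 56
p-value = P(T ≥ 2.254) ≈ 0.014
Since p ≈ 0.014 < α = 0.025, reject H0; the data support H1.

2.254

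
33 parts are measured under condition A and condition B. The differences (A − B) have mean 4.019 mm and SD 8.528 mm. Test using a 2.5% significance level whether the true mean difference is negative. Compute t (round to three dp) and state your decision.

t = 2.707; fail to reject H0

H0: μ_d = 0; H1: μ_d < 0 (paired t-test on the differences, left-tailed).
t = d̄/(s_d/√n) = 4.019/(8.528/√33) = 2.707
df = n − 1 = 32
p-value = P(T ≤ 2.707) ≈ 0.9946
Since p ≈ 0.9946 > α = 0.025, fail to reject H0; the evidence is not statistically significant.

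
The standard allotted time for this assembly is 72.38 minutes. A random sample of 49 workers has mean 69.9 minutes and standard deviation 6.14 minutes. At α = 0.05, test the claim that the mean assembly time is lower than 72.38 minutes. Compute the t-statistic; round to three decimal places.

-2.827

H0: μ = 72.38; H1: μ < 72.38 (one-sample t-test, left-tailed).
t = (x̄ − μ₀)/(s/√n) = (69.9 − 72.38)/(6.14/√49) = -2.827
df = n − 1 = 48
p-value = P(T ≤ -2.827) ≈ 0.0034
Since p ≈ 0.0034 < α = 0.05, reject H0; the data support H1.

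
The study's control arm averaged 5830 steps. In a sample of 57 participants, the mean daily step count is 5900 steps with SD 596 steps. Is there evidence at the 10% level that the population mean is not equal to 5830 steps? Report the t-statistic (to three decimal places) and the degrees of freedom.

H0: μ = 5830; H1: μ ≠ 5830 (one-sample t-test, two-sided).
t = (x̄ − μ₀)/(s/√n) = (5900 − 5830)/(596/√57) = 0.887
df = n − 1 = 56
Two-sided p-value ≈ 0.379
Since p ≈ 0.379 > α = 0.1, fail to reject H0; the evidence is not statistically significant.

t = 0.887, df = 56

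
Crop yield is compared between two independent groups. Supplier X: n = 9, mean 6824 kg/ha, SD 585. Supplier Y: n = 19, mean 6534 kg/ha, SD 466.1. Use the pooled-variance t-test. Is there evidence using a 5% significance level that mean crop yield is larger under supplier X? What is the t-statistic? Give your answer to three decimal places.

Let group 1 = supplier X, group 2 = supplier Y. H0: μ_1 = μ_2; H1: μ_1 > μ_2 (two-sample pooled-variance t-test, right-tailed).
s_p² = [(9−1)·585² + (19−1)·466.1²]/(9+19−2) = 255703
t = (6824 − 6534)/√[255703·(1/9 + 1/19)] = 1.417
df = n₁ + n₂ − 2 = 26
p-value = P(T ≥ 1.417) ≈ 0.084
Since p ≈ 0.084 > α = 0.05, fail to reject H0; the evidence is not statistically significant.

1.417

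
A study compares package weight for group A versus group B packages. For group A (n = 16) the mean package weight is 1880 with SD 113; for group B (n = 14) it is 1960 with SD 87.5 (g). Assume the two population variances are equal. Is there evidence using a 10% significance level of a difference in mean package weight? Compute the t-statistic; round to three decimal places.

-2.144

Let group 1 = group A, group 2 = group B. H0: μ_1 = μ_2; H1: μ_1 ≠ μ_2 (two-sample pooled-variance t-test, two-sided).
s_p² = [(16−1)·113² + (14−1)·87.5²]/(16+14−2) = 10395.2
t = (1880 − 1960)/√[10395.2·(1/16 + 1/14)] = -2.144
df = n₁ + n₂ − 2 = 28
Two-sided p-value ≈ 0.041
Since p ≈ 0.041 < α = 0.1, reject H0; the evidence is statistically significant.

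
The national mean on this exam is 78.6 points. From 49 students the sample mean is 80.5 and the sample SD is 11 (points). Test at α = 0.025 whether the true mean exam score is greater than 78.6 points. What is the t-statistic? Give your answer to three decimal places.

H0: μ = 78.6; H1: μ > 78.6 (one-sample t-test, right-tailed).
t = (x̄ − μ₀)/(s/√n) = (80.5 − 78.6)/(11/√49) = 1.209
df = n − 1 = 48
p-value = P(T ≥ 1.209) ≈ 0.1163
Since p ≈ 0.1163 > α = 0.025, fail to reject H0; the evidence is not statistically significant.

1.209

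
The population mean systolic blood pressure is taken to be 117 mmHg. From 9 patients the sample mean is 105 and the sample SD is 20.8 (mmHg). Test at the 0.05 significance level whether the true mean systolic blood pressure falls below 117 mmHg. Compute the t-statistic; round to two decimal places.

H0: μ = 117; H1: μ < 117 (one-sample t-test, left-tailed).
t = (x̄ − μ₀)/(s/√n) = (105 − 117)/(20.8/√9) = -1.73
df = n − 1 = 8
p-value = P(T ≤ -1.73) ≈ 0.0609
Since p ≈ 0.0609 > α = 0.05, fail to reject H0; the data do not provide sufficient evidence against H0.

-1.73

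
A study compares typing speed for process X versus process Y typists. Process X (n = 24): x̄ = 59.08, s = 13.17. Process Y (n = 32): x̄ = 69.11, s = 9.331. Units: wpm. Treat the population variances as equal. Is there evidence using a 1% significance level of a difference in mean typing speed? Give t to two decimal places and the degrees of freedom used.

Let group 1 = process X, group 2 = process Y. H0: μ_1 = μ_2; H1: μ_1 ≠ μ_2 (two-sample pooled-variance t-test, two-sided).
s_p² = [(24−1)·13.17² + (32−1)·9.331²]/(24+32−2) = 123.86
t = (59.08 − 69.11)/√[123.86·(1/24 + 1/32)] = -3.34
df = n₁ + n₂ − 2 = 54
Two-sided p-value ≈ 0.002
Since p ≈ 0.002 < α = 0.01, reject H0; the evidence is statistically significant.

t = -3.34, df = 54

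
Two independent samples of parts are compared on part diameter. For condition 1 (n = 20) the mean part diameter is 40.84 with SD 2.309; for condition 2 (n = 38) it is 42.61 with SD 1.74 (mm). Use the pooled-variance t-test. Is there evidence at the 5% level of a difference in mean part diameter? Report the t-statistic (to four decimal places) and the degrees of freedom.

t = -3.2828, df = 56

Let group 1 = condition 1, group 2 = condition 2. H0: μ_1 = μ_2; H1: μ_1 ≠ μ_2 (two-sample pooled-variance t-test, two-sided).
s_p² = [(20−1)·2.309² + (38−1)·1.74²]/(20+38−2) = 3.80927
t = (40.84 − 42.61)/√[3.80927·(1/20 + 1/38)] = -3.2828
df = n₁ + n₂ − 2 = 56
Two-sided p-value ≈ 0.0018
Since p ≈ 0.0018 < α = 0.05, reject H0; the data support H1.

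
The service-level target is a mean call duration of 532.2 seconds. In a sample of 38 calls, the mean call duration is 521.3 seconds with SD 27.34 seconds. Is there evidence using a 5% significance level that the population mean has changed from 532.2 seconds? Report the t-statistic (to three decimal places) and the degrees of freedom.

t = -2.458, df = 37

H0: μ = 532.2; H1: μ ≠ 532.2 (one-sample t-test, two-sided).
t = (x̄ − μ₀)/(s/√n) = (521.3 − 532.2)/(27.34/√38) = -2.458
df = n − 1 = 37
Two-sided p-value ≈ 0.0188
Since p ≈ 0.0188 < α = 0.05, reject H0; the evidence is statistically significant.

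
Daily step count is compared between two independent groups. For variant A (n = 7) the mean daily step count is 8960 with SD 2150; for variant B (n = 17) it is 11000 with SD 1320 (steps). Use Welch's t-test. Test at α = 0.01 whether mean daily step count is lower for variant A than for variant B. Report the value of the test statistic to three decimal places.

-2.336

Let group 1 = variant A, group 2 = variant B. H0: μ_1 = μ_2; H1: μ_1 < μ_2 (Welch's two-sample t-test, left-tailed).
t = (x̄_1 − x̄_2)/√(s_1²/n_1 + s_2²/n_2) = (8960 − 11000)/√(2150²/7 + 1320²/17) = -2.336
Welch–Satterthwaite df ≈ 7.94
p-value = P(T ≤ -2.336) ≈ 0.0240
Since p ≈ 0.0240 > α = 0.01, fail to reject H0; the evidence is not statistically significant.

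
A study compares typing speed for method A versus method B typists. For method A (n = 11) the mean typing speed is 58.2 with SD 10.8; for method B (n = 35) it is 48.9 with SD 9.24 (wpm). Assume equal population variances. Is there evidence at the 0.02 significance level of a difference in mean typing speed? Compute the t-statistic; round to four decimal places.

Let group 1 = method A, group 2 = method B. H0: μ_1 = μ_2; H1: μ_1 ≠ μ_2 (two-sample pooled-variance t-test, two-sided).
s_p² = [(11−1)·10.8² + (35−1)·9.24²]/(11+35−2) = 92.4827
t = (58.2 − 48.9)/√[92.4827·(1/11 + 1/35)] = 2.7977
df = n₁ + n₂ − 2 = 44
Two-sided p-value ≈ 0.0076
Since p ≈ 0.0076 < α = 0.02, reject H0; the evidence is statistically significant.

2.7977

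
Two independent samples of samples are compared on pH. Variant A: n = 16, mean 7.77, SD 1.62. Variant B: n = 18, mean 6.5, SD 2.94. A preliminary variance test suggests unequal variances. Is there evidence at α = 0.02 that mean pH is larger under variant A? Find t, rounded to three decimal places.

1.582

Let group 1 = variant A, group 2 = variant B. H0: μ_1 = μ_2; H1: μ_1 > μ_2 (Welch's two-sample t-test, right-tailed).
t = (x̄_1 − x̄_2)/√(s_1²/n_1 + s_2²/n_2) = (7.77 − 6.5)/√(1.62²/16 + 2.94²/18) = 1.582
Welch–Satterthwaite df ≈ 27.02
p-value = P(T ≥ 1.582) ≈ 0.0626
Since p ≈ 0.0626 > α = 0.02, fail to reject H0; the data do not provide sufficient evidence against H0.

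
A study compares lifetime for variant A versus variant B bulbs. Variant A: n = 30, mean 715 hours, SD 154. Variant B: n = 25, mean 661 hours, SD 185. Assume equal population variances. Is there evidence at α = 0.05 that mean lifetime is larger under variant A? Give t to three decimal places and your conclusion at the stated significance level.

t = 1.182; fail to reject H0

Let group 1 = variant A, group 2 = variant B. H0: μ_1 = μ_2; H1: μ_1 > μ_2 (two-sample pooled-variance t-test, right-tailed).
s_p² = [(30−1)·154² + (25−1)·185²]/(30+25−2) = 28474.8
t = (715 − 661)/√[28474.8·(1/30 + 1/25)] = 1.182
df = n₁ + n₂ − 2 = 53
p-value = P(T ≥ 1.182) ≈ 0.121
Since p ≈ 0.121 > α = 0.05, fail to reject H0; the evidence is not statistically significant.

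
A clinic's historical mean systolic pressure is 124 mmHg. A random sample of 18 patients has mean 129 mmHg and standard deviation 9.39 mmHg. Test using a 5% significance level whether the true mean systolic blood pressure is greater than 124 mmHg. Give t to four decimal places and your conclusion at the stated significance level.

t = 2.2591; reject H0

H0: μ = 124; H1: μ > 124 (one-sample t-test, right-tailed).
t = (x̄ − μ₀)/(s/√n) = (129 − 124)/(9.39/√18) = 2.2591
df = n − 1 = 17
p-value = P(T ≥ 2.2591) ≈ 0.0187
Since p ≈ 0.0187 < α = 0.05, reject H0; the data support H1.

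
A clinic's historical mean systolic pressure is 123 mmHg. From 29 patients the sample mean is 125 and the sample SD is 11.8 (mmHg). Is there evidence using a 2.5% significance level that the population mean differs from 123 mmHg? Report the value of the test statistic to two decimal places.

H0: μ = 123; H1: μ ≠ 123 (one-sample t-test, two-sided).
t = (x̄ − μ₀)/(s/√n) = (125 − 123)/(11.8/√29) = 0.91
df = n − 1 = 28
Two-sided p-value ≈ 0.369
Since p ≈ 0.369 > α = 0.025, fail to reject H0; the data do not provide sufficient evidence against H0.

0.91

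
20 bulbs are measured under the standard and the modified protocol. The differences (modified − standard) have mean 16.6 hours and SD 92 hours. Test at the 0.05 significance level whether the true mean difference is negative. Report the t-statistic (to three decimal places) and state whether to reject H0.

H0: μ_d = 0; H1: μ_d < 0 (paired t-test on the differences, left-tailed).
t = d̄/(s_d/√n) = 16.6/(92/√20) = 0.807
df = n − 1 = 19
p-value = P(T ≤ 0.807) ≈ 0.7852
Since p ≈ 0.7852 > α = 0.05, fail to reject H0; the evidence is not statistically significant.

t = 0.807; fail to reject H0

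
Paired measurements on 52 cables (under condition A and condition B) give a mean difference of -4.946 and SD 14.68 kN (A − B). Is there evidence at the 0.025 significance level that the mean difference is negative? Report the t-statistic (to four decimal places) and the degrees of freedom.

t = -2.4296, df = 51

H0: μ_d = 0; H1: μ_d < 0 (paired t-test on the differences, left-tailed).
t = d̄/(s_d/√n) = -4.946/(14.68/√52) = -2.4296
df = n − 1 = 51
p-value = P(T ≤ -2.4296) ≈ 0.009
Since p ≈ 0.009 < α = 0.025, reject H0; the evidence is statistically significant.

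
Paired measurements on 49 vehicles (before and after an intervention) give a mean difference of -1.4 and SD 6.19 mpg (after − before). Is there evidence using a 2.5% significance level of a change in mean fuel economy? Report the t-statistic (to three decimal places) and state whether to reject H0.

H0: μ_d = 0; H1: μ_d ≠ 0 (paired t-test on the differences, two-sided).
t = d̄/(s_d/√n) = -1.4/(6.19/√49) = -1.583
df = n − 1 = 48
Two-sided p-value ≈ 0.1199
Since p ≈ 0.1199 > α = 0.025, fail to reject H0; the data do not provide sufficient evidence against H0.

t = -1.583; fail to reject H0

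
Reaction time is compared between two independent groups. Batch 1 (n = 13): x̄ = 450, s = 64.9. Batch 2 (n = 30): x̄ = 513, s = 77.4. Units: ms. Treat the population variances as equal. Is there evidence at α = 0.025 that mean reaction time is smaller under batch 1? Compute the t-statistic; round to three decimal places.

Let group 1 = batch 1, group 2 = batch 2. H0: μ_1 = μ_2; H1: μ_1 < μ_2 (two-sample pooled-variance t-test, left-tailed).
s_p² = [(13−1)·64.9² + (30−1)·77.4²]/(13+30−2) = 5470.15
t = (450 − 513)/√[5470.15·(1/13 + 1/30)] = -2.565
df = n₁ + n₂ − 2 = 41
p-value = P(T ≤ -2.565) ≈ 0.007
Since p ≈ 0.007 < α = 0.025, reject H0; the evidence is statistically significant.

-2.565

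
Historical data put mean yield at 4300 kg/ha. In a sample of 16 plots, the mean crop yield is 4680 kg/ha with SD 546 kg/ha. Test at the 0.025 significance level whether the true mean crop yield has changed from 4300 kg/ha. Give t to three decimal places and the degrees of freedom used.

t = 2.784, df = 15

H0: μ = 4300; H1: μ ≠ 4300 (one-sample t-test, two-sided).
t = (x̄ − μ₀)/(s/√n) = (4680 − 4300)/(546/√16) = 2.784
df = n − 1 = 15
Two-sided p-value ≈ 0.014
Since p ≈ 0.014 < α = 0.025, reject H0; the evidence is statistically significant.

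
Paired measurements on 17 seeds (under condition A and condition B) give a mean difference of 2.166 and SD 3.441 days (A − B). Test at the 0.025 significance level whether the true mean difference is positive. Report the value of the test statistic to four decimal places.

2.5954

H0: μ_d = 0; H1: μ_d > 0 (paired t-test on the differences, right-tailed).
t = d̄/(s_d/√n) = 2.166/(3.441/√17) = 2.5954
df = n − 1 = 16
p-value = P(T ≥ 2.5954) ≈ 0.010
Since p ≈ 0.010 < α = 0.025, reject H0; the evidence is statistically significant.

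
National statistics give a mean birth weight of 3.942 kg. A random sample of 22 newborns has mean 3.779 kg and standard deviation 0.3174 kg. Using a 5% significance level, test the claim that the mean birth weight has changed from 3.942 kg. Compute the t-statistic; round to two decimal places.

H0: μ = 3.942; H1: μ ≠ 3.942 (one-sample t-test, two-sided).
t = (x̄ − μ₀)/(s/√n) = (3.779 − 3.942)/(0.3174/√22) = -2.41
df = n − 1 = 21
Two-sided p-value ≈ 0.025
Since p ≈ 0.025 < α = 0.05, reject H0; the data support H1.

-2.41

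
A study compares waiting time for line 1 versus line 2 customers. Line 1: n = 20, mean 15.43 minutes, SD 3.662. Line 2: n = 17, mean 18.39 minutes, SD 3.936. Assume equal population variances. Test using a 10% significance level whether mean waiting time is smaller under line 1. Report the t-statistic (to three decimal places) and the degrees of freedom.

t = -2.368, df = 35

Let group 1 = line 1, group 2 = line 2. H0: μ_1 = μ_2; H1: μ_1 < μ_2 (two-sample pooled-variance t-test, left-tailed).
s_p² = [(20−1)·3.662² + (17−1)·3.936²]/(20+17−2) = 14.3619
t = (15.43 − 18.39)/√[14.3619·(1/20 + 1/17)] = -2.368
df = n₁ + n₂ − 2 = 35
p-value = P(T ≤ -2.368) ≈ 0.012
Since p ≈ 0.012 < α = 0.1, reject H0; the evidence is statistically significant.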